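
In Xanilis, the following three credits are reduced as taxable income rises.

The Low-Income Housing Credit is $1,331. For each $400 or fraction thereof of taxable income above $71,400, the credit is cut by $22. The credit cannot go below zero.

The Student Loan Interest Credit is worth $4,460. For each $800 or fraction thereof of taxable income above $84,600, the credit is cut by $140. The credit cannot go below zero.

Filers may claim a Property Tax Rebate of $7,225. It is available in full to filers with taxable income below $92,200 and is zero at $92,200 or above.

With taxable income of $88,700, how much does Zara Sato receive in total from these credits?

Low-Income Housing Credit: income exceeds $71,400 by $17,300, which is 44 full-or-partial $400 increments; reduction = 44 × $22 = $968, leaving $363.
Student Loan Interest Credit: income exceeds $84,600 by $4,100, which is 6 full-or-partial $800 increments; reduction = 6 × $140 = $840, leaving $3,620.
Property Tax Rebate: $88,700 is below the $92,200 cutoff, so the full $7,225 applies.
Total: $363 + $3,620 + $7,225 = $11,208.

$11,208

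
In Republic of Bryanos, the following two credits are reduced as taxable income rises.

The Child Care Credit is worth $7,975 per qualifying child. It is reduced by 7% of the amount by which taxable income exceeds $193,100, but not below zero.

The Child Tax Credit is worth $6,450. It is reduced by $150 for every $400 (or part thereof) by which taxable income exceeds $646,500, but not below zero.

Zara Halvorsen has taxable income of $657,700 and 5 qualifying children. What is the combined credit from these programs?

Child Care Credit: base = 5 × $7,975 = $39,875. 7% of the $464,600 excess over $193,100 is $32,522; credit = $39,875 − $32,522 = $7,353.
Child Tax Credit: income exceeds $646,500 by $11,200, which is 28 full-or-partial $400 increments; reduction = 28 × $150 = $4,200, leaving $2,250.
Total: $7,353 + $2,250 = $9,603.

$9,603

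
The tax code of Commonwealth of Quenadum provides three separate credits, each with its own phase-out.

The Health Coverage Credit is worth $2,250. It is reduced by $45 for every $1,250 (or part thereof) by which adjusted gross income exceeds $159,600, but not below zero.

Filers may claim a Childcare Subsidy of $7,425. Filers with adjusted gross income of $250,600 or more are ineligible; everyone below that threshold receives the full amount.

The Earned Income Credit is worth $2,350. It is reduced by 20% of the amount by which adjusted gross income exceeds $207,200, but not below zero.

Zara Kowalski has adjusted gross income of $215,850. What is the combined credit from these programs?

Health Coverage Credit: income exceeds $159,600 by $56,250, which is 45 full-or-partial $1,250 increments; reduction = 45 × $45 = $2,025, leaving $225.
Childcare Subsidy: $215,850 is below the $250,600 cutoff, so the full $7,425 applies.
Earned Income Credit: 20% of the $8,650 excess over $207,200 is $1,730; credit = $2,350 − $1,730 = $620.
Total: $225 + $7,425 + $620 = $8,270.

$8,270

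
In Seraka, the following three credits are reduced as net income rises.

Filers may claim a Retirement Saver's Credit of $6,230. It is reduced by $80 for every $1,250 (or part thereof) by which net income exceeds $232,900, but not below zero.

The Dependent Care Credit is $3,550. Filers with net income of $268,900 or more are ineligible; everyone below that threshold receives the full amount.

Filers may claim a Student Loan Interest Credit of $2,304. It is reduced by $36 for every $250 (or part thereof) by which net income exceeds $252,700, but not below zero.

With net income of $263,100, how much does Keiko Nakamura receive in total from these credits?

Retirement Saver's Credit: income exceeds $232,900 by $30,200, which is 25 full-or-partial $1,250 increments; reduction = 25 × $80 = $2,000, leaving $4,230.
Dependent Care Credit: $263,100 is below the $268,900 cutoff, so the full $3,550 applies.
Student Loan Interest Credit: income exceeds $252,700 by $10,400, which is 42 full-or-partial $250 increments; reduction = 42 × $36 = $1,512, leaving $792.
Total: $4,230 + $3,550 + $792 = $8,572.

$8,572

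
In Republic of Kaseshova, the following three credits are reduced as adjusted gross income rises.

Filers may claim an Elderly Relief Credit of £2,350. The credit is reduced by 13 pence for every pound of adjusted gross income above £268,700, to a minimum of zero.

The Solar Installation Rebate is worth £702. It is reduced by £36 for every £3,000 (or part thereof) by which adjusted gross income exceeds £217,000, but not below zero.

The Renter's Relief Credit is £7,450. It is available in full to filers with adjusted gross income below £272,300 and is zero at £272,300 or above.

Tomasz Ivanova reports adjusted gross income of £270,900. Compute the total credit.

Elderly Relief Credit: 13% of the £2,200 excess over £268,700 is £286; credit = £2,350 − £286 = £2,064.
Solar Installation Rebate: income exceeds £217,000 by £53,900, which is 18 full-or-partial £3,000 increments; reduction = 18 × £36 = £648, leaving £54.
Renter's Relief Credit: £270,900 is below the £272,300 cutoff, so the full £7,450 applies.
Total: £2,064 + £54 + £7,450 = £9,568.

£9,568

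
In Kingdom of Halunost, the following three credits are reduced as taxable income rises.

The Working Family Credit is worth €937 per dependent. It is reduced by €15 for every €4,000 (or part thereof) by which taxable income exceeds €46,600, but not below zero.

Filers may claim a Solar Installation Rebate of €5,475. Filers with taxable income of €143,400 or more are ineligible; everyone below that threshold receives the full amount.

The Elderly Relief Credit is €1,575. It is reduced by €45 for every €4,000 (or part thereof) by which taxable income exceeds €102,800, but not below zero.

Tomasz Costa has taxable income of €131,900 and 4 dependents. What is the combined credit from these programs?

Working Family Credit: base = 4 × €937 = €3,748. income exceeds €46,600 by €85,300, which is 22 full-or-partial €4,000 increments; reduction = 22 × €15 = €330, leaving €3,418.
Solar Installation Rebate: €131,900 is below the €143,400 cutoff, so the full €5,475 applies.
Elderly Relief Credit: income exceeds €102,800 by €29,100, which is 8 full-or-partial €4,000 increments; reduction = 8 × €45 = €360, leaving €1,215.
Total: €3,418 + €5,475 + €1,215 = €10,108.

€10,108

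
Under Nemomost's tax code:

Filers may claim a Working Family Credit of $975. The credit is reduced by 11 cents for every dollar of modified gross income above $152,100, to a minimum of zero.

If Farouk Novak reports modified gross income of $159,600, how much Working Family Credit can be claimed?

Working Family Credit: 11% of the $7,500 excess over $152,100 is $825; credit = $975 − $825 = $150.

$150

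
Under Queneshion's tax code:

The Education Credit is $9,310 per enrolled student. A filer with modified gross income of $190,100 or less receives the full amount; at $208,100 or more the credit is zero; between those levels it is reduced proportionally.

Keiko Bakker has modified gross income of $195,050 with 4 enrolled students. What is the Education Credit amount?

$26,999

Education Credit: base = 4 × $9,310 = $37,240. $195,050 is $4,950 into a $18,000 phase-out range, leaving 13,050/18,000 of the credit: $37,240 × 13,050/18,000 = $26,999.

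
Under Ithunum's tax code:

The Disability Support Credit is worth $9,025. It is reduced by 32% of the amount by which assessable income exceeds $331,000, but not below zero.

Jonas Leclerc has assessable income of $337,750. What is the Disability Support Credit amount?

$6,865

Disability Support Credit: 32% of the $6,750 excess over $331,000 is $2,160; credit = $9,025 − $2,160 = $6,865.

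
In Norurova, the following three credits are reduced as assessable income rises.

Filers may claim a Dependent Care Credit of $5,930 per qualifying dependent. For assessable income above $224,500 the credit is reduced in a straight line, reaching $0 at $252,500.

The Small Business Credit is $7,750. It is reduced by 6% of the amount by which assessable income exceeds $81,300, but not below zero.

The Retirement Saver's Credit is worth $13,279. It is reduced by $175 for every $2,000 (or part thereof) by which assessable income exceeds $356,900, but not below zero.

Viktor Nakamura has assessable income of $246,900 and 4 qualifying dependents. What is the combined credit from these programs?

$18,023

Dependent Care Credit: base = 4 × $5,930 = $23,720. $246,900 is $22,400 into a $28,000 phase-out range, leaving 5,600/28,000 of the credit: $23,720 × 5,600/28,000 = $4,744.
Small Business Credit: 6% of the $165,600 excess over $81,300 is $9,936 ≥ base, so the credit is $0.
Retirement Saver's Credit: $246,900 is at or below the $356,900 threshold, so the full $13,279 applies.
Total: $4,744 + $0 + $13,279 = $18,023.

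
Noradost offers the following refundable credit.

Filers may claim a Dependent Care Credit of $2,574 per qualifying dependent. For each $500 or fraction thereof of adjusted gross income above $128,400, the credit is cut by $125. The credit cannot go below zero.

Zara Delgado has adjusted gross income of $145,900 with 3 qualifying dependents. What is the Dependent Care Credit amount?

$3,347

Dependent Care Credit: base = 3 × $2,574 = $7,722. income exceeds $128,400 by $17,500, which is 35 full-or-partial $500 increments; reduction = 35 × $125 = $4,375, leaving $3,347.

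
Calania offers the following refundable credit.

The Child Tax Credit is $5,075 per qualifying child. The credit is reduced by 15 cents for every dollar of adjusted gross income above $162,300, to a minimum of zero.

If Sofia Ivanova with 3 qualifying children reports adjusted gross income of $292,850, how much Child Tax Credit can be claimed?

Child Tax Credit: base = 3 × $5,075 = $15,225. 15% of the $130,550 excess over $162,300 is $19,582.50 ≥ base, so the credit is $0.

$0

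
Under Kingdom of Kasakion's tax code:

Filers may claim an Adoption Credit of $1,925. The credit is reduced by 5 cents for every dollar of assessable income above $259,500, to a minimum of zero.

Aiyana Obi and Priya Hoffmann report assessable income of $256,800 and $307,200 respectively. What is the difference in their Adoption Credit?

$1,925

Aiyana ($256,800): Adoption Credit: $256,800 is at or below the $259,500 threshold, so the full $1,925 applies.
Priya ($307,200): Adoption Credit: 5% of the $47,700 excess over $259,500 is $2,385 ≥ base, so the credit is $0.
Difference: |$1,925 − $0| = $1,925.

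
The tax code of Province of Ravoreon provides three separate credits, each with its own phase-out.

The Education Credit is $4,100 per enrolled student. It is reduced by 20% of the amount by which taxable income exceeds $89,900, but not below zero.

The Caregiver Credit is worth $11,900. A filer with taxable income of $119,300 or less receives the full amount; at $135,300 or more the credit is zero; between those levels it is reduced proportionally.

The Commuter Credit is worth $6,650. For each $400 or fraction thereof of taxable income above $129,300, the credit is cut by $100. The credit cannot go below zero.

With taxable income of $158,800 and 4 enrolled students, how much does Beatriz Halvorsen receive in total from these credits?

Education Credit: base = 4 × $4,100 = $16,400. 20% of the $68,900 excess over $89,900 is $13,780; credit = $16,400 − $13,780 = $2,620.
Caregiver Credit: $158,800 is at or above $135,300, so the credit is $0.
Commuter Credit: income exceeds $129,300 by $29,500 → 74 increments × $100 = $7,400 ≥ base, so the credit is $0.
Total: $2,620 + $0 + $0 = $2,620.

$2,620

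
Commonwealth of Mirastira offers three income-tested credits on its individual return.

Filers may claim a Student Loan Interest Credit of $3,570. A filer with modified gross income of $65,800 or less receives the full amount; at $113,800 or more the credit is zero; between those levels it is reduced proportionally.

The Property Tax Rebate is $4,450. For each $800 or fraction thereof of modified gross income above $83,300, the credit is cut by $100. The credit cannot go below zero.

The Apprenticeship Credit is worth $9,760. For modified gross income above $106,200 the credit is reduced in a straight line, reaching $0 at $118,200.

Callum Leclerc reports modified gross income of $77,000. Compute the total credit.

Student Loan Interest Credit: $77,000 is $11,200 into a $48,000 phase-out range, leaving 36,800/48,000 of the credit: $3,570 × 36,800/48,000 = $2,737.
Property Tax Rebate: $77,000 is at or below the $83,300 threshold, so the full $4,450 applies.
Apprenticeship Credit: $77,000 is at or below the $106,200 threshold, so the full $9,760 applies.
Total: $2,737 + $4,450 + $9,760 = $16,947.

$16,947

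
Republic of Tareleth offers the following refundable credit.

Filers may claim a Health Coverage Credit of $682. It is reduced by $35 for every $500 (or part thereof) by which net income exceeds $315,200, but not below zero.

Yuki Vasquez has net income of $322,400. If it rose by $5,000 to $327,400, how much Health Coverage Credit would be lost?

At $322,400 — income exceeds $315,200 by $7,200, which is 15 full-or-partial $500 increments; reduction = 15 × $35 = $525, leaving $157.
At $327,400 — income exceeds $315,200 by $12,200 → 25 increments × $35 = $875 ≥ base, so the credit is $0.
Lost: $157 − $0 = $157.

$157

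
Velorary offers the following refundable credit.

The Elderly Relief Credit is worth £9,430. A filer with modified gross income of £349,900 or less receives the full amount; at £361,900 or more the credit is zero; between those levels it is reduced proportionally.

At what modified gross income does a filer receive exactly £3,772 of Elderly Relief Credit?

£3,772 is 3,772/9,430 of the full £9,430, so 5,658/9,430 of the £12,000 range has been used: income = £349,900 + £12,000 × 5,658/9,430 = £357,100.

£357,100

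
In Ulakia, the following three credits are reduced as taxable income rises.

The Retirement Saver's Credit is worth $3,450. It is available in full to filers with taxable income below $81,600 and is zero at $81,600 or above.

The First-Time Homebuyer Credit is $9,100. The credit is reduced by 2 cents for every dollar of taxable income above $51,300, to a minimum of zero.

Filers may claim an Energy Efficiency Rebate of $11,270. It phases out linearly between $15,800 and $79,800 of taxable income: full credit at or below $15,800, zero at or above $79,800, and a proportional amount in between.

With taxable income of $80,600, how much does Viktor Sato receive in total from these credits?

Retirement Saver's Credit: $80,600 is below the $81,600 cutoff, so the full $3,450 applies.
First-Time Homebuyer Credit: 2% of the $29,300 excess over $51,300 is $586; credit = $9,100 − $586 = $8,514.
Energy Efficiency Rebate: $80,600 is at or above $79,800, so the credit is $0.
Total: $3,450 + $8,514 + $0 = $11,964.

$11,964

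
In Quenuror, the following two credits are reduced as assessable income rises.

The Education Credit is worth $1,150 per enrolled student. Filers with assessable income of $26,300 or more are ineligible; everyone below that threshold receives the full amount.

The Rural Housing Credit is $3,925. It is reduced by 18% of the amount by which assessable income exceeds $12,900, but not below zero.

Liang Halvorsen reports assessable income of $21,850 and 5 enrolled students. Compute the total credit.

$8,064

Education Credit: base = 5 × $1,150 = $5,750. $21,850 is below the $26,300 cutoff, so the full $5,750 applies.
Rural Housing Credit: 18% of the $8,950 excess over $12,900 is $1,611; credit = $3,925 − $1,611 = $2,314.
Total: $5,750 + $2,314 = $8,064.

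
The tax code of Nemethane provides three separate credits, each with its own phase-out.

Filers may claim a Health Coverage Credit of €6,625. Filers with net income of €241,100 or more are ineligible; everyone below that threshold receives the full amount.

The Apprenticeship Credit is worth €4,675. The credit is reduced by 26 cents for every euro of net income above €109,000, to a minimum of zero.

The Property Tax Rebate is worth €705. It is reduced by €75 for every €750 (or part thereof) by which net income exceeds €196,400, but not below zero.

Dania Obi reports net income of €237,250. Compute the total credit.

€6,625

Health Coverage Credit: €237,250 is below the €241,100 cutoff, so the full €6,625 applies.
Apprenticeship Credit: 26% of the €128,250 excess over €109,000 is €33,345 ≥ base, so the credit is €0.
Property Tax Rebate: income exceeds €196,400 by €40,850 → 55 increments × €75 = €4,125 ≥ base, so the credit is €0.
Total: €6,625 + €0 + €0 = €6,625.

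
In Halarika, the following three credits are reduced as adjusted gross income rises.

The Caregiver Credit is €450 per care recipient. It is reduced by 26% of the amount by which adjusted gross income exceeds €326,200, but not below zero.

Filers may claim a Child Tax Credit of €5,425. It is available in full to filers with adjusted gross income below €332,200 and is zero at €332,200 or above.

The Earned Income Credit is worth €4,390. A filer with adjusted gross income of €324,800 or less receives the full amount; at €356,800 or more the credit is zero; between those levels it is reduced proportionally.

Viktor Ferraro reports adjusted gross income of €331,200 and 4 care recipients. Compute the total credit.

Caregiver Credit: base = 4 × €450 = €1,800. 26% of the €5,000 excess over €326,200 is €1,300; credit = €1,800 − €1,300 = €500.
Child Tax Credit: €331,200 is below the €332,200 cutoff, so the full €5,425 applies.
Earned Income Credit: €331,200 is €6,400 into a €32,000 phase-out range, leaving 25,600/32,000 of the credit: €4,390 × 25,600/32,000 = €3,512.
Total: €500 + €5,425 + €3,512 = €9,437.

€9,437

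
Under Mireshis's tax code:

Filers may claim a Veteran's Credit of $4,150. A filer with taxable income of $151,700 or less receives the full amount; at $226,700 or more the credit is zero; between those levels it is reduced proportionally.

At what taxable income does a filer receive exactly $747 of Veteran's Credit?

$747 is 747/4,150 of the full $4,150, so 3,403/4,150 of the $75,000 range has been used: income = $151,700 + $75,000 × 3,403/4,150 = $213,200.

$213,200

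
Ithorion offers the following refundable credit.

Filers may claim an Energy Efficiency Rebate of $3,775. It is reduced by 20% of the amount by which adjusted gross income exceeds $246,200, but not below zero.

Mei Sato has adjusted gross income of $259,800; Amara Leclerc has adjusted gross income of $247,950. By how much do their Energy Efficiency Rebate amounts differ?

Mei ($259,800): Energy Efficiency Rebate: 20% of the $13,600 excess over $246,200 is $2,720; credit = $3,775 − $2,720 = $1,055.
Amara ($247,950): Energy Efficiency Rebate: 20% of the $1,750 excess over $246,200 is $350; credit = $3,775 − $350 = $3,425.
Difference: |$1,055 − $3,425| = $2,370.

$2,370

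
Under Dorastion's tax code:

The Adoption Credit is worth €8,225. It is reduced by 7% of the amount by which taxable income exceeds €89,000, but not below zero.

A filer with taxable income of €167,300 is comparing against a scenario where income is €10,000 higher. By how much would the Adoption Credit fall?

At €167,300 — 7% of the €78,300 excess over €89,000 is €5,481; credit = €8,225 − €5,481 = €2,744.
At €177,300 — 7% of the €88,300 excess over €89,000 is €6,181; credit = €8,225 − €6,181 = €2,044.
Lost: €2,744 − €2,044 = €700.

€700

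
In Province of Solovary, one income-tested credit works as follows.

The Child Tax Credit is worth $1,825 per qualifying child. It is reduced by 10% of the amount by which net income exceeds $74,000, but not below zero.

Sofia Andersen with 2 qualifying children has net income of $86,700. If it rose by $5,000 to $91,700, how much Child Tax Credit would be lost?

$500

At $86,700 — base = 2 × $1,825 = $3,650. 10% of the $12,700 excess over $74,000 is $1,270; credit = $3,650 − $1,270 = $2,380.
At $91,700 — base = 2 × $1,825 = $3,650. 10% of the $17,700 excess over $74,000 is $1,770; credit = $3,650 − $1,770 = $1,880.
Lost: $2,380 − $1,880 = $500.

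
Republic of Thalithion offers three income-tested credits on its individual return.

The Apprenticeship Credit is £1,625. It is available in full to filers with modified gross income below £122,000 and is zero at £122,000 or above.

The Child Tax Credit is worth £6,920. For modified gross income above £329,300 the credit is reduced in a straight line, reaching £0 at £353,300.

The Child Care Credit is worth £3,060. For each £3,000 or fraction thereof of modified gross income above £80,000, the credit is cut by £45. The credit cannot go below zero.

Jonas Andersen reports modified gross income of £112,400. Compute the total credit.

Apprenticeship Credit: £112,400 is below the £122,000 cutoff, so the full £1,625 applies.
Child Tax Credit: £112,400 is at or below the £329,300 threshold, so the full £6,920 applies.
Child Care Credit: income exceeds £80,000 by £32,400, which is 11 full-or-partial £3,000 increments; reduction = 11 × £45 = £495, leaving £2,565.
Total: £1,625 + £6,920 + £2,565 = £11,110.

£11,110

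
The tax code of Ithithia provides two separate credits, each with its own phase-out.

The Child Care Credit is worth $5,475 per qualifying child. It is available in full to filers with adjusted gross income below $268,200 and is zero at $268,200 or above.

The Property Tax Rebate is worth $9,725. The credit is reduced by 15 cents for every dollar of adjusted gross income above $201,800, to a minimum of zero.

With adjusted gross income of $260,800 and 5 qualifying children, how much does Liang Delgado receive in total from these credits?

$28,250

Child Care Credit: base = 5 × $5,475 = $27,375. $260,800 is below the $268,200 cutoff, so the full $27,375 applies.
Property Tax Rebate: 15% of the $59,000 excess over $201,800 is $8,850; credit = $9,725 − $8,850 = $875.
Total: $27,375 + $875 = $28,250.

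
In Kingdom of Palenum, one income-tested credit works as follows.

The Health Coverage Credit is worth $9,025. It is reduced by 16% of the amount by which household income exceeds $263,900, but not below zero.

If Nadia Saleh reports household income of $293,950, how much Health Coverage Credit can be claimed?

Health Coverage Credit: 16% of the $30,050 excess over $263,900 is $4,808; credit = $9,025 − $4,808 = $4,217.

$4,217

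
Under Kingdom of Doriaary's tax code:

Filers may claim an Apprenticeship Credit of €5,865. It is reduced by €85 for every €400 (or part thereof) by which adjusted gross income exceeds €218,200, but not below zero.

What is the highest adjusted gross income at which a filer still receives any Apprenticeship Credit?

After 68 increments the reduction is 68 × €85 = €5,780, leaving €85; one more increment wipes it out. Increment 68 ends at excess 68 × €400 = €27,200, so the highest qualifying income is €218,200 + €27,200 = €245,400.

€245,400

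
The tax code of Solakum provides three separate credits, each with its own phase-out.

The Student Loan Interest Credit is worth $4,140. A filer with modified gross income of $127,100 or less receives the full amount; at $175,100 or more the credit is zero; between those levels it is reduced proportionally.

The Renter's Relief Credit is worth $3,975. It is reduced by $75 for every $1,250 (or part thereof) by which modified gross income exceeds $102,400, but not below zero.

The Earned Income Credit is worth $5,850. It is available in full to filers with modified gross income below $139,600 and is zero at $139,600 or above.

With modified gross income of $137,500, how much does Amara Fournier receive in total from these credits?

Student Loan Interest Credit: $137,500 is $10,400 into a $48,000 phase-out range, leaving 37,600/48,000 of the credit: $4,140 × 37,600/48,000 = $3,243.
Renter's Relief Credit: income exceeds $102,400 by $35,100, which is 29 full-or-partial $1,250 increments; reduction = 29 × $75 = $2,175, leaving $1,800.
Earned Income Credit: $137,500 is below the $139,600 cutoff, so the full $5,850 applies.
Total: $3,243 + $1,800 + $5,850 = $10,893.

$10,893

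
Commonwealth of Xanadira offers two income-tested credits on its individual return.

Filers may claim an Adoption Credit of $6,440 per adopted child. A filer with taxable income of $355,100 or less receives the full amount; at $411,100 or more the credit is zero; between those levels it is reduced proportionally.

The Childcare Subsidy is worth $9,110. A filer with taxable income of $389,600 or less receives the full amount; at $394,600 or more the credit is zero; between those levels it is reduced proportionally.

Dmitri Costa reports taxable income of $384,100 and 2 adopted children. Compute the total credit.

Adoption Credit: base = 2 × $6,440 = $12,880. $384,100 is $29,000 into a $56,000 phase-out range, leaving 27,000/56,000 of the credit: $12,880 × 27,000/56,000 = $6,210.
Childcare Subsidy: $384,100 is at or below the $389,600 threshold, so the full $9,110 applies.
Total: $6,210 + $9,110 = $15,320.

$15,320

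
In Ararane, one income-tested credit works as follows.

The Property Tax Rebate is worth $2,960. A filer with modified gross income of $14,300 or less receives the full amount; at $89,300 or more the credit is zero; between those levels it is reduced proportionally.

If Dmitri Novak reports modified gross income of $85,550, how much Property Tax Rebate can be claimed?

$148

Property Tax Rebate: $85,550 is $71,250 into a $75,000 phase-out range, leaving 3,750/75,000 of the credit: $2,960 × 3,750/75,000 = $148.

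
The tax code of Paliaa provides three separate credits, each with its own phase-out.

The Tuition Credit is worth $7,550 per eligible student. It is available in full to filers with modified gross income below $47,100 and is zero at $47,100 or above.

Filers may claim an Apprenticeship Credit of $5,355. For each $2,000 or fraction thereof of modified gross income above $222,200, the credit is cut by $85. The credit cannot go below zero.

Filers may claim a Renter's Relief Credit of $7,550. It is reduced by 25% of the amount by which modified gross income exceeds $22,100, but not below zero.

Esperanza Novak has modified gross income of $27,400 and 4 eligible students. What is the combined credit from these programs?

Tuition Credit: base = 4 × $7,550 = $30,200. $27,400 is below the $47,100 cutoff, so the full $30,200 applies.
Apprenticeship Credit: $27,400 is at or below the $222,200 threshold, so the full $5,355 applies.
Renter's Relief Credit: 25% of the $5,300 excess over $22,100 is $1,325; credit = $7,550 − $1,325 = $6,225.
Total: $30,200 + $5,355 + $6,225 = $41,780.

$41,780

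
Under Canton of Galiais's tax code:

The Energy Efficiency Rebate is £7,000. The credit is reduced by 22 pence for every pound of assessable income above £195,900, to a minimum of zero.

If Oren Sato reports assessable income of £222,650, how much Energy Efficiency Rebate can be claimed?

Energy Efficiency Rebate: 22% of the £26,750 excess over £195,900 is £5,885; credit = £7,000 − £5,885 = £1,115.

£1,115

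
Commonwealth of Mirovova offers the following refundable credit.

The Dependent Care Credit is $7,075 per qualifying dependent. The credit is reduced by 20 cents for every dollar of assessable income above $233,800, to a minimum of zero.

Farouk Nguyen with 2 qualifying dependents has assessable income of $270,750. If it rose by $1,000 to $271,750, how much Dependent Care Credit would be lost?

At $270,750 — base = 2 × $7,075 = $14,150. 20% of the $36,950 excess over $233,800 is $7,390; credit = $14,150 − $7,390 = $6,760.
At $271,750 — base = 2 × $7,075 = $14,150. 20% of the $37,950 excess over $233,800 is $7,590; credit = $14,150 − $7,590 = $6,560.
Lost: $6,760 − $6,560 = $200.

$200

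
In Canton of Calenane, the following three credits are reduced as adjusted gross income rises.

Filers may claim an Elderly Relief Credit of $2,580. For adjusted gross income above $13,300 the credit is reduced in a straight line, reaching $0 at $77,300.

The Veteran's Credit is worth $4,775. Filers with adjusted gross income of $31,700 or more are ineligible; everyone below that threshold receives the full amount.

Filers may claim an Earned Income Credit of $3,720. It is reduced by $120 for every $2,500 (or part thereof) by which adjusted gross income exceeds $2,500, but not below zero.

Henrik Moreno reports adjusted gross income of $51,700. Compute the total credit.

Elderly Relief Credit: $51,700 is $38,400 into a $64,000 phase-out range, leaving 25,600/64,000 of the credit: $2,580 × 25,600/64,000 = $1,032.
Veteran's Credit: $51,700 meets or exceeds the $31,700 cutoff, so the credit is $0.
Earned Income Credit: income exceeds $2,500 by $49,200, which is 20 full-or-partial $2,500 increments; reduction = 20 × $120 = $2,400, leaving $1,320.
Total: $1,032 + $0 + $1,320 = $2,352.

$2,352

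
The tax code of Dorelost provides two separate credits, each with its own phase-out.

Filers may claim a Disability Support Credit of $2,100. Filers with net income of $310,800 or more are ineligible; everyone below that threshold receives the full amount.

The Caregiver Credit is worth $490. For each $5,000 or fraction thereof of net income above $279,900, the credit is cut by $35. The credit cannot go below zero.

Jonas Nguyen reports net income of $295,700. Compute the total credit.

Disability Support Credit: $295,700 is below the $310,800 cutoff, so the full $2,100 applies.
Caregiver Credit: income exceeds $279,900 by $15,800, which is 4 full-or-partial $5,000 increments; reduction = 4 × $35 = $140, leaving $350.
Total: $2,100 + $350 = $2,450.

$2,450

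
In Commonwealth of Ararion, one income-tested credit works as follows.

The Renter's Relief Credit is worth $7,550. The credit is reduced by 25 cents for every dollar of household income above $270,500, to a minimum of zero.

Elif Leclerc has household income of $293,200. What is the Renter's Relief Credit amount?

Renter's Relief Credit: 25% of the $22,700 excess over $270,500 is $5,675; credit = $7,550 − $5,675 = $1,875.

$1,875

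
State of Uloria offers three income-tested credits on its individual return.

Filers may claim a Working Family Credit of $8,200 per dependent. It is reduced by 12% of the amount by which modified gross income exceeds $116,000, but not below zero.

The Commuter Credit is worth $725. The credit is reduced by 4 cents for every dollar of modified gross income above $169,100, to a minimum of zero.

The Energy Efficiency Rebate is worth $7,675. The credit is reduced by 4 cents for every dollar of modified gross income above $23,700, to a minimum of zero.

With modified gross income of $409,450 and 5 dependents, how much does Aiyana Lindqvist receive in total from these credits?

Working Family Credit: base = 5 × $8,200 = $41,000. 12% of the $293,450 excess over $116,000 is $35,214; credit = $41,000 − $35,214 = $5,786.
Commuter Credit: 4% of the $240,350 excess over $169,100 is $9,614 ≥ base, so the credit is $0.
Energy Efficiency Rebate: 4% of the $385,750 excess over $23,700 is $15,430 ≥ base, so the credit is $0.
Total: $5,786 + $0 + $0 = $5,786.

$5,786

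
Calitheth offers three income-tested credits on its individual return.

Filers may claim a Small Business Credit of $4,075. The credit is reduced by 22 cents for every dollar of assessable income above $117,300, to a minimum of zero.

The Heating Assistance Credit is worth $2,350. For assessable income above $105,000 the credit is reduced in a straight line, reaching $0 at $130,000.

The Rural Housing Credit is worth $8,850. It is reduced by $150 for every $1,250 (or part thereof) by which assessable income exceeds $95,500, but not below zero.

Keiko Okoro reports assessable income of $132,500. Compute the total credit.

$5,081

Small Business Credit: 22% of the $15,200 excess over $117,300 is $3,344; credit = $4,075 − $3,344 = $731.
Heating Assistance Credit: $132,500 is at or above $130,000, so the credit is $0.
Rural Housing Credit: income exceeds $95,500 by $37,000, which is 30 full-or-partial $1,250 increments; reduction = 30 × $150 = $4,500, leaving $4,350.
Total: $731 + $0 + $4,350 = $5,081.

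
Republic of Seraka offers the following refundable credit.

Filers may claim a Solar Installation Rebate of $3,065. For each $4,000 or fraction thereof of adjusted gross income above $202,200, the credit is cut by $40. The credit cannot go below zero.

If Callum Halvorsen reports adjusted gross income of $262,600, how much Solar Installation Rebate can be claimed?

$2,425

Solar Installation Rebate: income exceeds $202,200 by $60,400, which is 16 full-or-partial $4,000 increments; reduction = 16 × $40 = $640, leaving $2,425.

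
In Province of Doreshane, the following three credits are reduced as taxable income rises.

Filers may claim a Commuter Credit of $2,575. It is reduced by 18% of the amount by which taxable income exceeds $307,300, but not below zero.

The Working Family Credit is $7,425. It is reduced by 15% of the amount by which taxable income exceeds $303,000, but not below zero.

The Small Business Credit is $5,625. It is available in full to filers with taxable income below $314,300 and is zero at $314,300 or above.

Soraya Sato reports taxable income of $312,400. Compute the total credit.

Commuter Credit: 18% of the $5,100 excess over $307,300 is $918; credit = $2,575 − $918 = $1,657.
Working Family Credit: 15% of the $9,400 excess over $303,000 is $1,410; credit = $7,425 − $1,410 = $6,015.
Small Business Credit: $312,400 is below the $314,300 cutoff, so the full $5,625 applies.
Total: $1,657 + $6,015 + $5,625 = $13,297.

$13,297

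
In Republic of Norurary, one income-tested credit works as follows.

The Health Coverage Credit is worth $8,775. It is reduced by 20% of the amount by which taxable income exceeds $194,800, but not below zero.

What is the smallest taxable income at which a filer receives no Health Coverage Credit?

$238,675

The credit falls by 20% of each dollar above $194,800, so it reaches zero when the excess is $8,775 / 20% = $43,875: income = $194,800 + $43,875 = $238,675.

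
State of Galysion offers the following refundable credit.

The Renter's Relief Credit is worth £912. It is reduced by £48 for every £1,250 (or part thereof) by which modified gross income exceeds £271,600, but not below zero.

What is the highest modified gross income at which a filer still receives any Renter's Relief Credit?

£294,100

After 18 increments the reduction is 18 × £48 = £864, leaving £48; one more increment wipes it out. Increment 18 ends at excess 18 × £1,250 = £22,500, so the highest qualifying income is £271,600 + £22,500 = £294,100.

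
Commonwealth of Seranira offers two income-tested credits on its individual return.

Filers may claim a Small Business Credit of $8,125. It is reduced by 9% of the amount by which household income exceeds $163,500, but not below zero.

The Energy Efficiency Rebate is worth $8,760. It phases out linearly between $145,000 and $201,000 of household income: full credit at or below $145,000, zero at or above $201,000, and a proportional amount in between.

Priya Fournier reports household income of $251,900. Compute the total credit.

Small Business Credit: 9% of the $88,400 excess over $163,500 is $7,956; credit = $8,125 − $7,956 = $169.
Energy Efficiency Rebate: $251,900 is at or above $201,000, so the credit is $0.
Total: $169 + $0 = $169.

$169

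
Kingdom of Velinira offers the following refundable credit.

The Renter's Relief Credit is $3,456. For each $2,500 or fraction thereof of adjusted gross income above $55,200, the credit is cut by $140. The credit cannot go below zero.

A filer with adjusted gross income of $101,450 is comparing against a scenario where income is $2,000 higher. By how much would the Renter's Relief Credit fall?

At $101,450 — income exceeds $55,200 by $46,250, which is 19 full-or-partial $2,500 increments; reduction = 19 × $140 = $2,660, leaving $796.
At $103,450 — income exceeds $55,200 by $48,250, which is 20 full-or-partial $2,500 increments; reduction = 20 × $140 = $2,800, leaving $656.
Lost: $796 − $656 = $140.

$140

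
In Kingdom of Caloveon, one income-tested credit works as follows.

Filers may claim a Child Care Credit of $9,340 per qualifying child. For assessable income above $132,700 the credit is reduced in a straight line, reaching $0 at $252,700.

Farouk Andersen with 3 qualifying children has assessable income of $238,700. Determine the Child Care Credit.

$3,269

Child Care Credit: base = 3 × $9,340 = $28,020. $238,700 is $106,000 into a $120,000 phase-out range, leaving 14,000/120,000 of the credit: $28,020 × 14,000/120,000 = $3,269.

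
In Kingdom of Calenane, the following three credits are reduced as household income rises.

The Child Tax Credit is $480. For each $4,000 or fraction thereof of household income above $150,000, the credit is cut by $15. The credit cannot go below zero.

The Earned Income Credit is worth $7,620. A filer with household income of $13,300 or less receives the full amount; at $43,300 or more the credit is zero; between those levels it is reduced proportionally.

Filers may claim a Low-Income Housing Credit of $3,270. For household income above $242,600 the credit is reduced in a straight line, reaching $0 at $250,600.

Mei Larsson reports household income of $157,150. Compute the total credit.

Child Tax Credit: income exceeds $150,000 by $7,150, which is 2 full-or-partial $4,000 increments; reduction = 2 × $15 = $30, leaving $450.
Earned Income Credit: $157,150 is at or above $43,300, so the credit is $0.
Low-Income Housing Credit: $157,150 is at or below the $242,600 threshold, so the full $3,270 applies.
Total: $450 + $0 + $3,270 = $3,720.

$3,720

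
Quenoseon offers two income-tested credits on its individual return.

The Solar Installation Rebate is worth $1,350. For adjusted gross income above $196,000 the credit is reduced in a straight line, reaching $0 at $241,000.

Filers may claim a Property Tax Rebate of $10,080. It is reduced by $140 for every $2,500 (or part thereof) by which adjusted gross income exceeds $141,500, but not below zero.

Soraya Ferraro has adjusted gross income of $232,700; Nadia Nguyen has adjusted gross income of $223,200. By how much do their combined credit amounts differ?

$845

Soraya ($232,700): Solar Installation Rebate: $232,700 is $36,700 into a $45,000 phase-out range, leaving 8,300/45,000 of the credit: $1,350 × 8,300/45,000 = $249. Property Tax Rebate: income exceeds $141,500 by $91,200, which is 37 full-or-partial $2,500 increments; reduction = 37 × $140 = $5,180, leaving $4,900. total $249 + $4,900 = $5,149
Nadia ($223,200): Solar Installation Rebate: $223,200 is $27,200 into a $45,000 phase-out range, leaving 17,800/45,000 of the credit: $1,350 × 17,800/45,000 = $534. Property Tax Rebate: income exceeds $141,500 by $81,700, which is 33 full-or-partial $2,500 increments; reduction = 33 × $140 = $4,620, leaving $5,460. total $534 + $5,460 = $5,994
Difference: |$5,149 − $5,994| = $845.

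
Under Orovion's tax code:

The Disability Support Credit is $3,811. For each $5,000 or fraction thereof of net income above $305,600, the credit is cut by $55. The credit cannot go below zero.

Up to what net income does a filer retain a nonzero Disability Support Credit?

$650,600

After 69 increments the reduction is 69 × $55 = $3,795, leaving $16; one more increment wipes it out. Increment 69 ends at excess 69 × $5,000 = $345,000, so the highest qualifying income is $305,600 + $345,000 = $650,600.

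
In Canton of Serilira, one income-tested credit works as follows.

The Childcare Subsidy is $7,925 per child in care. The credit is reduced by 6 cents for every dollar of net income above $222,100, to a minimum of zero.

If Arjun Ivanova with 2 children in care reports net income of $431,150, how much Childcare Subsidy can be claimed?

Childcare Subsidy: base = 2 × $7,925 = $15,850. 6% of the $209,050 excess over $222,100 is $12,543; credit = $15,850 − $12,543 = $3,307.

$3,307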